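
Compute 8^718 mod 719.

1

8^1 ≡ 8 (mod 719)
8^2 ≡ 8^2 = 64 ≡ 64 (mod 719)
8^4 ≡ 64^2 = 4096 ≡ 501 (mod 719)
8^8 ≡ 501^2 = 251001 ≡ 70 (mod 719)
8^16 ≡ 70^2 = 4900 ≡ 586 (mod 719)
8^32 ≡ 586^2 = 343396 ≡ 433 (mod 719)
8^64 ≡ 433^2 = 187489 ≡ 549 (mod 719)
8^128 ≡ 549^2 = 301401 ≡ 140 (mod 719)
8^256 ≡ 140^2 = 19600 ≡ 187 (mod 719)
8^512 ≡ 187^2 = 34969 ≡ 457 (mod 719)
718 = 512 + 128 + 64 + 8 + 4 + 2 in binary powers of 2.
So 8^718 ≡ 457 · 140 · 549 · 70 · 501 · 64 ≡ 1 (mod 719).
Since the result is 1, base 8 gives no evidence that 719 is composite.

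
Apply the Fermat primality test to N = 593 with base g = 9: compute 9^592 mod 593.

9^1 ≡ 9 (mod 593)
9^2 ≡ 9^2 = 81 ≡ 81 (mod 593)
9^4 ≡ 81^2 = 6561 ≡ 38 (mod 593)
9^8 ≡ 38^2 = 1444 ≡ 258 (mod 593)
9^16 ≡ 258^2 = 66564 ≡ 148 (mod 593)
9^32 ≡ 148^2 = 21904 ≡ 556 (mod 593)
9^64 ≡ 556^2 = 309136 ≡ 183 (mod 593)
9^128 ≡ 183^2 = 33489 ≡ 281 (mod 593)
9^256 ≡ 281^2 = 78961 ≡ 92 (mod 593)
9^512 ≡ 92^2 = 8464 ≡ 162 (mod 593)
592 = 512 + 64 + 16 in binary powers of 2.
So 9^592 ≡ 162 · 183 · 148 ≡ 1 (mod 593).
Since the result is 1, base 9 gives no evidence that 593 is composite.

1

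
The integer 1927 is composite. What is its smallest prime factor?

41

1927 is odd.
Digit sum 19, not divisible by 3.
Ends in 7: not divisible by 5.
7: 1927 = 7·275 + 2
11: 1927 = 11·175 + 2
13: 1927 = 13·148 + 3
17: 1927 = 17·113 + 6
19: 1927 = 19·101 + 8
23: 1927 = 23·83 + 18
29: 1927 = 29·66 + 13
31: 1927 = 31·62 + 5
37: 1927 = 37·52 + 3
41: 1927 = 41·47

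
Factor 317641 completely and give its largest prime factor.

317641 = 43 · 7387
7387 = 83 · 89
89 is prime.
So 317641 = 43 · 83 · 89; the largest prime factor is 89.

89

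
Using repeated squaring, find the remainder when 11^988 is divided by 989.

441

11^1 ≡ 11 (mod 989)
11^2 ≡ 11^2 = 121 ≡ 121 (mod 989)
11^4 ≡ 121^2 = 14641 ≡ 795 (mod 989)
11^8 ≡ 795^2 = 632025 ≡ 54 (mod 989)
11^16 ≡ 54^2 = 2916 ≡ 938 (mod 989)
11^32 ≡ 938^2 = 879844 ≡ 623 (mod 989)
11^64 ≡ 623^2 = 388129 ≡ 441 (mod 989)
11^128 ≡ 441^2 = 194481 ≡ 637 (mod 989)
11^256 ≡ 637^2 = 405769 ≡ 279 (mod 989)
11^512 ≡ 279^2 = 77841 ≡ 699 (mod 989)
988 = 512 + 256 + 128 + 64 + 16 + 8 + 4 in binary powers of 2.
So 11^988 ≡ 699 · 279 · 637 · 441 · 938 · 54 · 795 ≡ 441 (mod 989).
Since 441 ≠ 1, base 11 is a Fermat witness: 989 is composite.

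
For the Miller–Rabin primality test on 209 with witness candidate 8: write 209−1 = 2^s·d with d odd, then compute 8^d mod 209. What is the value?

209 − 1 = 208 = 2^4 · 13, so d = 13.
8^1 ≡ 8 (mod 209)
8^2 ≡ 8^2 = 64 ≡ 64 (mod 209)
8^4 ≡ 64^2 = 4096 ≡ 125 (mod 209)
8^8 ≡ 125^2 = 15625 ≡ 159 (mod 209)
13 = 8 + 4 + 1 in binary powers of 2.
So 8^13 ≡ 159 · 125 · 8 ≡ 160 (mod 209).
Squaring chain: 160 → 102 → 163 → 26; never reaches −1, so base 8 is a Miller–Rabin witness that 209 is composite.

160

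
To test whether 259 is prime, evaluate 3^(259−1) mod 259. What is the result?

3^1 ≡ 3 (mod 259)
3^2 ≡ 3^2 = 9 ≡ 9 (mod 259)
3^4 ≡ 9^2 = 81 ≡ 81 (mod 259)
3^8 ≡ 81^2 = 6561 ≡ 86 (mod 259)
3^16 ≡ 86^2 = 7396 ≡ 144 (mod 259)
3^32 ≡ 144^2 = 20736 ≡ 16 (mod 259)
3^64 ≡ 16^2 = 256 ≡ 256 (mod 259)
3^128 ≡ 256^2 = 65536 ≡ 9 (mod 259)
3^256 ≡ 9^2 = 81 ≡ 81 (mod 259)
258 = 256 + 2 in binary powers of 2.
So 3^258 ≡ 81 · 9 ≡ 211 (mod 259).
Since 211 ≠ 1, base 3 is a Fermat witness: 259 is composite.

211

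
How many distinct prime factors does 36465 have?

36465 = 3 · 12155
12155 = 5 · 2431
2431 = 11 · 221
221 = 13 · 17
36465 = 3 · 5 · 11 · 13 · 17, which has 5 distinct prime factors.

5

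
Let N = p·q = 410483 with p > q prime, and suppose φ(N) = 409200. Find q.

φ(n) = (p−1)(q−1) = n − (p+q) + 1, so p + q = 410483 − 409200 + 1 = 1284.
p and q are the roots of t² − 1284t + 410483 = 0.
Discriminant: 1284² − 4·410483 = 1648656 − 1641932 = 6724; √6724 = 82.
q = (1284 − 82)/2 = 601, p = (1284 + 82)/2 = 683.
Check: 601 · 683 = 410483.

601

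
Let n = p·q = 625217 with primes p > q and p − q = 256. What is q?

673

Since p = q + 256, we have 625217 = q(q + 256), so q² + 256q − 625217 = 0.
Discriminant: 256² + 4·625217 = 65536 + 2500868 = 2566404; √2566404 = 1602.
q = (−256 + 1602)/2 = 673, and p = q + 256 = 929.
Check: 673 · 929 = 625217.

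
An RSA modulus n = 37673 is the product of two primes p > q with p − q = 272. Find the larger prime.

373

Since p = q + 272, we have 37673 = q(q + 272), so q² + 272q − 37673 = 0.
Discriminant: 272² + 4·37673 = 73984 + 150692 = 224676; √224676 = 474.
q = (−272 + 474)/2 = 101, and p = q + 272 = 373.
Check: 101 · 373 = 37673.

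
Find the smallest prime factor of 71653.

79

71653 is odd.
Digit sum 22, not divisible by 3.
Ends in 3: not divisible by 5.
7: 71653 = 7·10236 + 1
11: 71653 = 11·6513 + 10
13: 71653 = 13·5511 + 10
17: 71653 = 17·4214 + 15
19: 71653 = 19·3771 + 4
23: 71653 = 23·3115 + 8
29: 71653 = 29·2470 + 23
31: 71653 = 31·2311 + 12
37: 71653 = 37·1936 + 21
41: 71653 = 41·1747 + 26
43: 71653 = 43·1666 + 15
47: 71653 = 47·1524 + 25
53: 71653 = 53·1351 + 50
59: 71653 = 59·1214 + 27
61: 71653 = 61·1174 + 39
67: 71653 = 67·1069 + 30
71: 71653 = 71·1009 + 14
73: 71653 = 73·981 + 40
79: 71653 = 79·907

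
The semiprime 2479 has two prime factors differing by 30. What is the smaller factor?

Since p = q + 30, we have 2479 = q(q + 30), so q² + 30q − 2479 = 0.
Discriminant: 30² + 4·2479 = 900 + 9916 = 10816; √10816 = 104.
q = (−30 + 104)/2 = 37, and p = q + 30 = 67.
Check: 37 · 67 = 2479.

37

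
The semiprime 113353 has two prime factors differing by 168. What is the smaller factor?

263

Since p = q + 168, we have 113353 = q(q + 168), so q² + 168q − 113353 = 0.
Discriminant: 168² + 4·113353 = 28224 + 453412 = 481636; √481636 = 694.
q = (−168 + 694)/2 = 263, and p = q + 168 = 431.
Check: 263 · 431 = 113353.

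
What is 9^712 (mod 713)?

9^1 ≡ 9 (mod 713)
9^2 ≡ 9^2 = 81 ≡ 81 (mod 713)
9^4 ≡ 81^2 = 6561 ≡ 144 (mod 713)
9^8 ≡ 144^2 = 20736 ≡ 59 (mod 713)
9^16 ≡ 59^2 = 3481 ≡ 629 (mod 713)
9^32 ≡ 629^2 = 395641 ≡ 639 (mod 713)
9^64 ≡ 639^2 = 408321 ≡ 485 (mod 713)
9^128 ≡ 485^2 = 235225 ≡ 648 (mod 713)
9^256 ≡ 648^2 = 419904 ≡ 660 (mod 713)
9^512 ≡ 660^2 = 435600 ≡ 670 (mod 713)
712 = 512 + 128 + 64 + 8 in binary powers of 2.
So 9^712 ≡ 670 · 648 · 485 · 59 ≡ 289 (mod 713).
Since 289 ≠ 1, base 9 is a Fermat witness: 713 is composite.

289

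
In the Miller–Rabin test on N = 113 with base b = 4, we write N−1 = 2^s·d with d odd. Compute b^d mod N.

112

113 − 1 = 112 = 2^4 · 7, so d = 7.
4^1 ≡ 4 (mod 113)
4^2 ≡ 4^2 = 16 ≡ 16 (mod 113)
4^4 ≡ 16^2 = 256 ≡ 30 (mod 113)
7 = 4 + 2 + 1 in binary powers of 2.
So 4^7 ≡ 30 · 16 · 4 ≡ 112 (mod 113).
Since 4^d ≡ 112 (mod 113), base 4 does not prove 113 composite.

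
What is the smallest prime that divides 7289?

7289 is odd.
Digit sum 26, not divisible by 3.
Ends in 9: not divisible by 5.
7: 7289 = 7·1041 + 2
11: 7289 = 11·662 + 7
13: 7289 = 13·560 + 9
17: 7289 = 17·428 + 13
19: 7289 = 19·383 + 12
23: 7289 = 23·316 + 21
29: 7289 = 29·251 + 10
31: 7289 = 31·235 + 4
37: 7289 = 37·197

37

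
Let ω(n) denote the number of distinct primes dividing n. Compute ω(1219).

2

1219 = 23 · 53
1219 = 23 · 53, which has 2 distinct prime factors.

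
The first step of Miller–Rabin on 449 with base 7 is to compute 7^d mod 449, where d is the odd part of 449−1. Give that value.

77

449 − 1 = 448 = 2^6 · 7, so d = 7.
7^1 ≡ 7 (mod 449)
7^2 ≡ 7^2 = 49 ≡ 49 (mod 449)
7^4 ≡ 49^2 = 2401 ≡ 156 (mod 449)
7 = 4 + 2 + 1 in binary powers of 2.
So 7^7 ≡ 156 · 49 · 7 ≡ 77 (mod 449).
Squaring chain: 77 → 92 → 382 → 448 → 1 → 1; reaches −1, so base 7 does not prove 449 composite.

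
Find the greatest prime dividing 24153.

24153 = 3 · 8051
8051 = 83 · 97
97 is prime.
So 24153 = 3 · 83 · 97; the largest prime factor is 97.

97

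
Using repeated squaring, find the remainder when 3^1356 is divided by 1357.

3^1 ≡ 3 (mod 1357)
3^2 ≡ 3^2 = 9 ≡ 9 (mod 1357)
3^4 ≡ 9^2 = 81 ≡ 81 (mod 1357)
3^8 ≡ 81^2 = 6561 ≡ 1133 (mod 1357)
3^16 ≡ 1133^2 = 1283689 ≡ 1324 (mod 1357)
3^32 ≡ 1324^2 = 1752976 ≡ 1089 (mod 1357)
3^64 ≡ 1089^2 = 1185921 ≡ 1260 (mod 1357)
3^128 ≡ 1260^2 = 1587600 ≡ 1267 (mod 1357)
3^256 ≡ 1267^2 = 1605289 ≡ 1315 (mod 1357)
3^512 ≡ 1315^2 = 1729225 ≡ 407 (mod 1357)
3^1024 ≡ 407^2 = 165649 ≡ 95 (mod 1357)
1356 = 1024 + 256 + 64 + 8 + 4 in binary powers of 2.
So 3^1356 ≡ 95 · 1315 · 1260 · 1133 · 81 ≡ 487 (mod 1357).
Since 487 ≠ 1, base 3 is a Fermat witness: 1357 is composite.

487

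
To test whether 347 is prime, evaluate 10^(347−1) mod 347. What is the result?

10^1 ≡ 10 (mod 347)
10^2 ≡ 10^2 = 100 ≡ 100 (mod 347)
10^4 ≡ 100^2 = 10000 ≡ 284 (mod 347)
10^8 ≡ 284^2 = 80656 ≡ 152 (mod 347)
10^16 ≡ 152^2 = 23104 ≡ 202 (mod 347)
10^32 ≡ 202^2 = 40804 ≡ 205 (mod 347)
10^64 ≡ 205^2 = 42025 ≡ 38 (mod 347)
10^128 ≡ 38^2 = 1444 ≡ 56 (mod 347)
10^256 ≡ 56^2 = 3136 ≡ 13 (mod 347)
346 = 256 + 64 + 16 + 8 + 2 in binary powers of 2.
So 10^346 ≡ 13 · 38 · 202 · 152 · 100 ≡ 1 (mod 347).
Since the result is 1, base 10 gives no evidence that 347 is composite.

1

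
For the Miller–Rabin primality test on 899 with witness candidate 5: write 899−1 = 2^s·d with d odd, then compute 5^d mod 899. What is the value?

614

899 − 1 = 898 = 2^1 · 449, so d = 449.
5^1 ≡ 5 (mod 899)
5^2 ≡ 5^2 = 25 ≡ 25 (mod 899)
5^4 ≡ 25^2 = 625 ≡ 625 (mod 899)
5^8 ≡ 625^2 = 390625 ≡ 459 (mod 899)
5^16 ≡ 459^2 = 210681 ≡ 315 (mod 899)
5^32 ≡ 315^2 = 99225 ≡ 335 (mod 899)
5^64 ≡ 335^2 = 112225 ≡ 749 (mod 899)
5^128 ≡ 749^2 = 561001 ≡ 25 (mod 899)
5^256 ≡ 25^2 = 625 ≡ 625 (mod 899)
449 = 256 + 128 + 64 + 1 in binary powers of 2.
So 5^449 ≡ 625 · 25 · 749 · 5 ≡ 614 (mod 899).
Squaring chain: 614; never reaches −1, so base 5 is a Miller–Rabin witness that 899 is composite.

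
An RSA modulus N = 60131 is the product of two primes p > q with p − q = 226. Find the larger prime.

Since p = q + 226, we have 60131 = q(q + 226), so q² + 226q − 60131 = 0.
Discriminant: 226² + 4·60131 = 51076 + 240524 = 291600; √291600 = 540.
q = (−226 + 540)/2 = 157, and p = q + 226 = 383.
Check: 157 · 383 = 60131.

383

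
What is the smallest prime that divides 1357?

23

1357 is odd.
Digit sum 16, not divisible by 3.
Ends in 7: not divisible by 5.
7: 1357 = 7·193 + 6
11: 1357 = 11·123 + 4
13: 1357 = 13·104 + 5
17: 1357 = 17·79 + 14
19: 1357 = 19·71 + 8
23: 1357 = 23·59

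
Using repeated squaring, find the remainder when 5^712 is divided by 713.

5^1 ≡ 5 (mod 713)
5^2 ≡ 5^2 = 25 ≡ 25 (mod 713)
5^4 ≡ 25^2 = 625 ≡ 625 (mod 713)
5^8 ≡ 625^2 = 390625 ≡ 614 (mod 713)
5^16 ≡ 614^2 = 376996 ≡ 532 (mod 713)
5^32 ≡ 532^2 = 283024 ≡ 676 (mod 713)
5^64 ≡ 676^2 = 456976 ≡ 656 (mod 713)
5^128 ≡ 656^2 = 430336 ≡ 397 (mod 713)
5^256 ≡ 397^2 = 157609 ≡ 36 (mod 713)
5^512 ≡ 36^2 = 1296 ≡ 583 (mod 713)
712 = 512 + 128 + 64 + 8 in binary powers of 2.
So 5^712 ≡ 583 · 397 · 656 · 614 ≡ 315 (mod 713).
Since 315 ≠ 1, base 5 is a Fermat witness: 713 is composite.

315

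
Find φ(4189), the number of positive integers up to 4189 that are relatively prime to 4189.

4060

Factor: 4189 = 59 · 71.
φ(4189) = (59−1) · (71−1) = 58 · 70 = 4060.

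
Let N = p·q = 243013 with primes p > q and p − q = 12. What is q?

Since p = q + 12, we have 243013 = q(q + 12), so q² + 12q − 243013 = 0.
Discriminant: 12² + 4·243013 = 144 + 972052 = 972196; √972196 = 986.
q = (−12 + 986)/2 = 487, and p = q + 12 = 499.
Check: 487 · 499 = 243013.

487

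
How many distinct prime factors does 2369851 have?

2369851 = 11 · 215441
215441 = 17 · 12673
12673 = 19 · 667
667 = 23 · 29
2369851 = 11 · 17 · 19 · 23 · 29, which has 5 distinct prime factors.

5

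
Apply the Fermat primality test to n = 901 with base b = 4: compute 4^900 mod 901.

307

4^1 ≡ 4 (mod 901)
4^2 ≡ 4^2 = 16 ≡ 16 (mod 901)
4^4 ≡ 16^2 = 256 ≡ 256 (mod 901)
4^8 ≡ 256^2 = 65536 ≡ 664 (mod 901)
4^16 ≡ 664^2 = 440896 ≡ 307 (mod 901)
4^32 ≡ 307^2 = 94249 ≡ 545 (mod 901)
4^64 ≡ 545^2 = 297025 ≡ 596 (mod 901)
4^128 ≡ 596^2 = 355216 ≡ 222 (mod 901)
4^256 ≡ 222^2 = 49284 ≡ 630 (mod 901)
4^512 ≡ 630^2 = 396900 ≡ 460 (mod 901)
900 = 512 + 256 + 128 + 4 in binary powers of 2.
So 4^900 ≡ 460 · 630 · 222 · 256 ≡ 307 (mod 901).
Since 307 ≠ 1, base 4 is a Fermat witness: 901 is composite.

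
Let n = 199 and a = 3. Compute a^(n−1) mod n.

3^1 ≡ 3 (mod 199)
3^2 ≡ 3^2 = 9 ≡ 9 (mod 199)
3^4 ≡ 9^2 = 81 ≡ 81 (mod 199)
3^8 ≡ 81^2 = 6561 ≡ 193 (mod 199)
3^16 ≡ 193^2 = 37249 ≡ 36 (mod 199)
3^32 ≡ 36^2 = 1296 ≡ 102 (mod 199)
3^64 ≡ 102^2 = 10404 ≡ 56 (mod 199)
3^128 ≡ 56^2 = 3136 ≡ 151 (mod 199)
198 = 128 + 64 + 4 + 2 in binary powers of 2.
So 3^198 ≡ 151 · 56 · 81 · 9 ≡ 1 (mod 199).
Since the result is 1, base 3 gives no evidence that 199 is composite.

1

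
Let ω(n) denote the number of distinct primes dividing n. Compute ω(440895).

440895 = 3 · 146965
146965 = 5 · 29393
29393 = 7 · 4199
4199 = 13 · 323
323 = 17 · 19
440895 = 3 · 5 · 7 · 13 · 17 · 19, which has 6 distinct prime factors.

6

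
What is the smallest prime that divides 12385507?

12385507 is odd.
Digit sum 31, not divisible by 3.
Ends in 7: not divisible by 5.
7: 12385507 = 7·1769358 + 1
11: 12385507 = 11·1125955 + 2
13: 12385507 = 13·952731 + 4
17: 12385507 = 17·728559 + 4
19: 12385507 = 19·651868 + 15
23: 12385507 = 23·538500 + 7
29: 12385507 = 29·427086 + 13
31: 12385507 = 31·399532 + 15
37: 12385507 = 37·334743 + 16
41: 12385507 = 41·302085 + 22
43: 12385507 = 43·288035 + 2
47: 12385507 = 47·263521 + 20
53: 12385507 = 53·233688 + 43
59: 12385507 = 59·209923 + 50
61: 12385507 = 61·203041 + 6
67: 12385507 = 67·184858 + 21
71: 12385507 = 71·174443 + 54
73: 12385507 = 73·169664 + 35
79: 12385507 = 79·156778 + 45
83: 12385507 = 83·149222 + 81
89: 12385507 = 89·139163

89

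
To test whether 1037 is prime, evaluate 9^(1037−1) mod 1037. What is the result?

9^1 ≡ 9 (mod 1037)
9^2 ≡ 9^2 = 81 ≡ 81 (mod 1037)
9^4 ≡ 81^2 = 6561 ≡ 339 (mod 1037)
9^8 ≡ 339^2 = 114921 ≡ 851 (mod 1037)
9^16 ≡ 851^2 = 724201 ≡ 375 (mod 1037)
9^32 ≡ 375^2 = 140625 ≡ 630 (mod 1037)
9^64 ≡ 630^2 = 396900 ≡ 766 (mod 1037)
9^128 ≡ 766^2 = 586756 ≡ 851 (mod 1037)
9^256 ≡ 851^2 = 724201 ≡ 375 (mod 1037)
9^512 ≡ 375^2 = 140625 ≡ 630 (mod 1037)
9^1024 ≡ 630^2 = 396900 ≡ 766 (mod 1037)
1036 = 1024 + 8 + 4 in binary powers of 2.
So 9^1036 ≡ 766 · 851 · 339 ≡ 985 (mod 1037).
Since 985 ≠ 1, base 9 is a Fermat witness: 1037 is composite.

985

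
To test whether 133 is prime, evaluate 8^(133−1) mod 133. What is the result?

1

8^1 ≡ 8 (mod 133)
8^2 ≡ 8^2 = 64 ≡ 64 (mod 133)
8^4 ≡ 64^2 = 4096 ≡ 106 (mod 133)
8^8 ≡ 106^2 = 11236 ≡ 64 (mod 133)
8^16 ≡ 64^2 = 4096 ≡ 106 (mod 133)
8^32 ≡ 106^2 = 11236 ≡ 64 (mod 133)
8^64 ≡ 64^2 = 4096 ≡ 106 (mod 133)
8^128 ≡ 106^2 = 11236 ≡ 64 (mod 133)
132 = 128 + 4 in binary powers of 2.
So 8^132 ≡ 64 · 106 ≡ 1 (mod 133).
Since the result is 1, base 8 gives no evidence that 133 is composite.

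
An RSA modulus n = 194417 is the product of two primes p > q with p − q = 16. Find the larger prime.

449

Since p = q + 16, we have 194417 = q(q + 16), so q² + 16q − 194417 = 0.
Discriminant: 16² + 4·194417 = 256 + 777668 = 777924; √777924 = 882.
q = (−16 + 882)/2 = 433, and p = q + 16 = 449.
Check: 433 · 449 = 194417.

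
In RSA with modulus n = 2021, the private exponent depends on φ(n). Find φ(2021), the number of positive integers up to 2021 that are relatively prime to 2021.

Factor: 2021 = 43 · 47.
φ(2021) = (43−1) · (47−1) = 42 · 46 = 1932.

1932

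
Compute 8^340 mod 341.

1

8^1 ≡ 8 (mod 341)
8^2 ≡ 8^2 = 64 ≡ 64 (mod 341)
8^4 ≡ 64^2 = 4096 ≡ 4 (mod 341)
8^8 ≡ 4^2 = 16 ≡ 16 (mod 341)
8^16 ≡ 16^2 = 256 ≡ 256 (mod 341)
8^32 ≡ 256^2 = 65536 ≡ 64 (mod 341)
8^64 ≡ 64^2 = 4096 ≡ 4 (mod 341)
8^128 ≡ 4^2 = 16 ≡ 16 (mod 341)
8^256 ≡ 16^2 = 256 ≡ 256 (mod 341)
340 = 256 + 64 + 16 + 4 in binary powers of 2.
So 8^340 ≡ 256 · 4 · 256 · 4 ≡ 1 (mod 341).
Since the result is 1, base 8 gives no evidence that 341 is composite.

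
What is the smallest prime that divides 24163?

24163 is odd.
Digit sum 16, not divisible by 3.
Ends in 3: not divisible by 5.
7: 24163 = 7·3451 + 6
11: 24163 = 11·2196 + 7
13: 24163 = 13·1858 + 9
17: 24163 = 17·1421 + 6
19: 24163 = 19·1271 + 14
23: 24163 = 23·1050 + 13
29: 24163 = 29·833 + 6
31: 24163 = 31·779 + 14
37: 24163 = 37·653 + 2
41: 24163 = 41·589 + 14
43: 24163 = 43·561 + 40
47: 24163 = 47·514 + 5
53: 24163 = 53·455 + 48
59: 24163 = 59·409 + 32
61: 24163 = 61·396 + 7
67: 24163 = 67·360 + 43
71: 24163 = 71·340 + 23
73: 24163 = 73·331

73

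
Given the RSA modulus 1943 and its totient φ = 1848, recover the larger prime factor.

67

φ(n) = (p−1)(q−1) = n − (p+q) + 1, so p + q = 1943 − 1848 + 1 = 96.
p and q are the roots of t² − 96t + 1943 = 0.
Discriminant: 96² − 4·1943 = 9216 − 7772 = 1444; √1444 = 38.
q = (96 − 38)/2 = 29, p = (96 + 38)/2 = 67.
Check: 29 · 67 = 1943.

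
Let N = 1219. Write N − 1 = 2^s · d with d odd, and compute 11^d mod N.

1219 − 1 = 1218 = 2^1 · 609, so d = 609.
11^1 ≡ 11 (mod 1219)
11^2 ≡ 11^2 = 121 ≡ 121 (mod 1219)
11^4 ≡ 121^2 = 14641 ≡ 13 (mod 1219)
11^8 ≡ 13^2 = 169 ≡ 169 (mod 1219)
11^16 ≡ 169^2 = 28561 ≡ 524 (mod 1219)
11^32 ≡ 524^2 = 274576 ≡ 301 (mod 1219)
11^64 ≡ 301^2 = 90601 ≡ 395 (mod 1219)
11^128 ≡ 395^2 = 156025 ≡ 1212 (mod 1219)
11^256 ≡ 1212^2 = 1468944 ≡ 49 (mod 1219)
11^512 ≡ 49^2 = 2401 ≡ 1182 (mod 1219)
609 = 512 + 64 + 32 + 1 in binary powers of 2.
So 11^609 ≡ 1182 · 395 · 301 · 11 ≡ 378 (mod 1219).
Squaring chain: 378; never reaches −1, so base 11 is a Miller–Rabin witness that 1219 is composite.

378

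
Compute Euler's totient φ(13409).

Factor: 13409 = 11 · 23 · 53.
φ(13409) = (11−1) · (23−1) · (53−1) = 10 · 22 · 52 = 11440.

11440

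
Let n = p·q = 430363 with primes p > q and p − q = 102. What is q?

Since p = q + 102, we have 430363 = q(q + 102), so q² + 102q − 430363 = 0.
Discriminant: 102² + 4·430363 = 10404 + 1721452 = 1731856; √1731856 = 1316.
q = (−102 + 1316)/2 = 607, and p = q + 102 = 709.
Check: 607 · 709 = 430363.

607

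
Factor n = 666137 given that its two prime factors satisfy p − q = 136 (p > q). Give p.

Since p = q + 136, we have 666137 = q(q + 136), so q² + 136q − 666137 = 0.
Discriminant: 136² + 4·666137 = 18496 + 2664548 = 2683044; √2683044 = 1638.
q = (−136 + 1638)/2 = 751, and p = q + 136 = 887.
Check: 751 · 887 = 666137.

887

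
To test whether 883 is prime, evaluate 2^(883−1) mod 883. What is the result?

1

2^1 ≡ 2 (mod 883)
2^2 ≡ 2^2 = 4 ≡ 4 (mod 883)
2^4 ≡ 4^2 = 16 ≡ 16 (mod 883)
2^8 ≡ 16^2 = 256 ≡ 256 (mod 883)
2^16 ≡ 256^2 = 65536 ≡ 194 (mod 883)
2^32 ≡ 194^2 = 37636 ≡ 550 (mod 883)
2^64 ≡ 550^2 = 302500 ≡ 514 (mod 883)
2^128 ≡ 514^2 = 264196 ≡ 179 (mod 883)
2^256 ≡ 179^2 = 32041 ≡ 253 (mod 883)
2^512 ≡ 253^2 = 64009 ≡ 433 (mod 883)
882 = 512 + 256 + 64 + 32 + 16 + 2 in binary powers of 2.
So 2^882 ≡ 433 · 253 · 514 · 550 · 194 · 4 ≡ 1 (mod 883).
Since the result is 1, base 2 gives no evidence that 883 is composite.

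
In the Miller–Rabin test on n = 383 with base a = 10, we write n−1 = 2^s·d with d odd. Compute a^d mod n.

382

383 − 1 = 382 = 2^1 · 191, so d = 191.
10^1 ≡ 10 (mod 383)
10^2 ≡ 10^2 = 100 ≡ 100 (mod 383)
10^4 ≡ 100^2 = 10000 ≡ 42 (mod 383)
10^8 ≡ 42^2 = 1764 ≡ 232 (mod 383)
10^16 ≡ 232^2 = 53824 ≡ 204 (mod 383)
10^32 ≡ 204^2 = 41616 ≡ 252 (mod 383)
10^64 ≡ 252^2 = 63504 ≡ 309 (mod 383)
10^128 ≡ 309^2 = 95481 ≡ 114 (mod 383)
191 = 128 + 32 + 16 + 8 + 4 + 2 + 1 in binary powers of 2.
So 10^191 ≡ 114 · 252 · 204 · 232 · 42 · 100 · 10 ≡ 382 (mod 383).
Since 10^d ≡ 382 (mod 383), base 10 does not prove 383 composite.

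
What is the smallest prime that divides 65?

5

65 is odd.
Digit sum 11, not divisible by 3.
Ends in 5: divisible by 5.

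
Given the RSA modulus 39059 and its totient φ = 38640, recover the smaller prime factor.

139

φ(n) = (p−1)(q−1) = n − (p+q) + 1, so p + q = 39059 − 38640 + 1 = 420.
p and q are the roots of t² − 420t + 39059 = 0.
Discriminant: 420² − 4·39059 = 176400 − 156236 = 20164; √20164 = 142.
q = (420 − 142)/2 = 139, p = (420 + 142)/2 = 281.
Check: 139 · 281 = 39059.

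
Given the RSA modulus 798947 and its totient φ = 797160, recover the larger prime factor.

911

φ(n) = (p−1)(q−1) = n − (p+q) + 1, so p + q = 798947 − 797160 + 1 = 1788.
p and q are the roots of t² − 1788t + 798947 = 0.
Discriminant: 1788² − 4·798947 = 3196944 − 3195788 = 1156; √1156 = 34.
q = (1788 − 34)/2 = 877, p = (1788 + 34)/2 = 911.
Check: 877 · 911 = 798947.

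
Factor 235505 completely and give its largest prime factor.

235505 = 5 · 47101
47101 = 19 · 2479
2479 = 37 · 67
67 is prime.
So 235505 = 5 · 19 · 37 · 67; the largest prime factor is 67.

67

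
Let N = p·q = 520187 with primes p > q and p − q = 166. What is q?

643

Since p = q + 166, we have 520187 = q(q + 166), so q² + 166q − 520187 = 0.
Discriminant: 166² + 4·520187 = 27556 + 2080748 = 2108304; √2108304 = 1452.
q = (−166 + 1452)/2 = 643, and p = q + 166 = 809.
Check: 643 · 809 = 520187.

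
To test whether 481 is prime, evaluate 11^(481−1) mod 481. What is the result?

1

11^1 ≡ 11 (mod 481)
11^2 ≡ 11^2 = 121 ≡ 121 (mod 481)
11^4 ≡ 121^2 = 14641 ≡ 211 (mod 481)
11^8 ≡ 211^2 = 44521 ≡ 269 (mod 481)
11^16 ≡ 269^2 = 72361 ≡ 211 (mod 481)
11^32 ≡ 211^2 = 44521 ≡ 269 (mod 481)
11^64 ≡ 269^2 = 72361 ≡ 211 (mod 481)
11^128 ≡ 211^2 = 44521 ≡ 269 (mod 481)
11^256 ≡ 269^2 = 72361 ≡ 211 (mod 481)
480 = 256 + 128 + 64 + 32 in binary powers of 2.
So 11^480 ≡ 211 · 269 · 211 · 269 ≡ 1 (mod 481).
Since the result is 1, base 11 gives no evidence that 481 is composite.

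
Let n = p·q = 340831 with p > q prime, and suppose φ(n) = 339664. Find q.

569

φ(n) = (p−1)(q−1) = n − (p+q) + 1, so p + q = 340831 − 339664 + 1 = 1168.
p and q are the roots of t² − 1168t + 340831 = 0.
Discriminant: 1168² − 4·340831 = 1364224 − 1363324 = 900; √900 = 30.
q = (1168 − 30)/2 = 569, p = (1168 + 30)/2 = 599.
Check: 569 · 599 = 340831.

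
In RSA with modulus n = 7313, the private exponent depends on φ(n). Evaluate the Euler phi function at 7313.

Factor: 7313 = 71 · 103.
φ(7313) = (71−1) · (103−1) = 70 · 102 = 7140.

7140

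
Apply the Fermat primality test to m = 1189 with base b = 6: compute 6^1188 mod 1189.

6^1 ≡ 6 (mod 1189)
6^2 ≡ 6^2 = 36 ≡ 36 (mod 1189)
6^4 ≡ 36^2 = 1296 ≡ 107 (mod 1189)
6^8 ≡ 107^2 = 11449 ≡ 748 (mod 1189)
6^16 ≡ 748^2 = 559504 ≡ 674 (mod 1189)
6^32 ≡ 674^2 = 454276 ≡ 78 (mod 1189)
6^64 ≡ 78^2 = 6084 ≡ 139 (mod 1189)
6^128 ≡ 139^2 = 19321 ≡ 297 (mod 1189)
6^256 ≡ 297^2 = 88209 ≡ 223 (mod 1189)
6^512 ≡ 223^2 = 49729 ≡ 980 (mod 1189)
6^1024 ≡ 980^2 = 960400 ≡ 877 (mod 1189)
1188 = 1024 + 128 + 32 + 4 in binary powers of 2.
So 6^1188 ≡ 877 · 297 · 78 · 107 ≡ 605 (mod 1189).
Since 605 ≠ 1, base 6 is a Fermat witness: 1189 is composite.

605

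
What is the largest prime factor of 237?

237 = 3 · 79
79 is prime.
So 237 = 3 · 79; the largest prime factor is 79.

79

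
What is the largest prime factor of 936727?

936727 = 11 · 85157
85157 = 31 · 2747
2747 = 41 · 67
67 is prime.
So 936727 = 11 · 31 · 41 · 67; the largest prime factor is 67.

67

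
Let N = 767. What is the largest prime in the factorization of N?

767 = 13 · 59
59 is prime.
So 767 = 13 · 59; the largest prime factor is 59.

59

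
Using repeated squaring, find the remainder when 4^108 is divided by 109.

1

4^1 ≡ 4 (mod 109)
4^2 ≡ 4^2 = 16 ≡ 16 (mod 109)
4^4 ≡ 16^2 = 256 ≡ 38 (mod 109)
4^8 ≡ 38^2 = 1444 ≡ 27 (mod 109)
4^16 ≡ 27^2 = 729 ≡ 75 (mod 109)
4^32 ≡ 75^2 = 5625 ≡ 66 (mod 109)
4^64 ≡ 66^2 = 4356 ≡ 105 (mod 109)
108 = 64 + 32 + 8 + 4 in binary powers of 2.
So 4^108 ≡ 105 · 66 · 27 · 38 ≡ 1 (mod 109).
Since the result is 1, base 4 gives no evidence that 109 is composite.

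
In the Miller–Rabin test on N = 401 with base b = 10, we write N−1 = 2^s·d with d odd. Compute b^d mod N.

356

401 − 1 = 400 = 2^4 · 25, so d = 25.
10^1 ≡ 10 (mod 401)
10^2 ≡ 10^2 = 100 ≡ 100 (mod 401)
10^4 ≡ 100^2 = 10000 ≡ 376 (mod 401)
10^8 ≡ 376^2 = 141376 ≡ 224 (mod 401)
10^16 ≡ 224^2 = 50176 ≡ 51 (mod 401)
25 = 16 + 8 + 1 in binary powers of 2.
So 10^25 ≡ 51 · 224 · 10 ≡ 356 (mod 401).
Squaring chain: 356 → 20 → 400 → 1; reaches −1, so base 10 does not prove 401 composite.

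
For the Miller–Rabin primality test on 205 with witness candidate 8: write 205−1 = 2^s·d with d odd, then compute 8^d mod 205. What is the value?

205 − 1 = 204 = 2^2 · 51, so d = 51.
8^1 ≡ 8 (mod 205)
8^2 ≡ 8^2 = 64 ≡ 64 (mod 205)
8^4 ≡ 64^2 = 4096 ≡ 201 (mod 205)
8^8 ≡ 201^2 = 40401 ≡ 16 (mod 205)
8^16 ≡ 16^2 = 256 ≡ 51 (mod 205)
8^32 ≡ 51^2 = 2601 ≡ 141 (mod 205)
51 = 32 + 16 + 2 + 1 in binary powers of 2.
So 8^51 ≡ 141 · 51 · 64 · 8 ≡ 197 (mod 205).
Squaring chain: 197 → 64; never reaches −1, so base 8 is a Miller–Rabin witness that 205 is composite.

197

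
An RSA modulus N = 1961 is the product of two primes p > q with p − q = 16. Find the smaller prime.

Since p = q + 16, we have 1961 = q(q + 16), so q² + 16q − 1961 = 0.
Discriminant: 16² + 4·1961 = 256 + 7844 = 8100; √8100 = 90.
q = (−16 + 90)/2 = 37, and p = q + 16 = 53.
Check: 37 · 53 = 1961.

37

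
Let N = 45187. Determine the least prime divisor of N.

45187 is odd.
Digit sum 25, not divisible by 3.
Ends in 7: not divisible by 5.
7: 45187 = 7·6455 + 2
11: 45187 = 11·4107 + 10
13: 45187 = 13·3475 + 12
17: 45187 = 17·2658 + 1
19: 45187 = 19·2378 + 5
23: 45187 = 23·1964 + 15
29: 45187 = 29·1558 + 5
31: 45187 = 31·1457 + 20
37: 45187 = 37·1221 + 10
41: 45187 = 41·1102 + 5
43: 45187 = 43·1050 + 37
47: 45187 = 47·961 + 20
53: 45187 = 53·852 + 31
59: 45187 = 59·765 + 52
61: 45187 = 61·740 + 47
67: 45187 = 67·674 + 29
71: 45187 = 71·636 + 31
73: 45187 = 73·619

73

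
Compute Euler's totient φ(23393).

23088

Factor: 23393 = 149 · 157.
φ(23393) = (149−1) · (157−1) = 148 · 156 = 23088.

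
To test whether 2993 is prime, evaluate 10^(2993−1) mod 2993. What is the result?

10^1 ≡ 10 (mod 2993)
10^2 ≡ 10^2 = 100 ≡ 100 (mod 2993)
10^4 ≡ 100^2 = 10000 ≡ 1021 (mod 2993)
10^8 ≡ 1021^2 = 1042441 ≡ 877 (mod 2993)
10^16 ≡ 877^2 = 769129 ≡ 2921 (mod 2993)
10^32 ≡ 2921^2 = 8532241 ≡ 2191 (mod 2993)
10^64 ≡ 2191^2 = 4800481 ≡ 2702 (mod 2993)
10^128 ≡ 2702^2 = 7300804 ≡ 877 (mod 2993)
10^256 ≡ 877^2 = 769129 ≡ 2921 (mod 2993)
10^512 ≡ 2921^2 = 8532241 ≡ 2191 (mod 2993)
10^1024 ≡ 2191^2 = 4800481 ≡ 2702 (mod 2993)
10^2048 ≡ 2702^2 = 7300804 ≡ 877 (mod 2993)
2992 = 2048 + 512 + 256 + 128 + 32 + 16 in binary powers of 2.
So 10^2992 ≡ 877 · 2191 · 2921 · 877 · 2191 · 2921 ≡ 2191 (mod 2993).
Since 2191 ≠ 1, base 10 is a Fermat witness: 2993 is composite.

2191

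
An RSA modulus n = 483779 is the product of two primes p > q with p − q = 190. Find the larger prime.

797

Since p = q + 190, we have 483779 = q(q + 190), so q² + 190q − 483779 = 0.
Discriminant: 190² + 4·483779 = 36100 + 1935116 = 1971216; √1971216 = 1404.
q = (−190 + 1404)/2 = 607, and p = q + 190 = 797.
Check: 607 · 797 = 483779.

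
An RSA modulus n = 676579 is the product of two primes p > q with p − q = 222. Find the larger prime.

Since p = q + 222, we have 676579 = q(q + 222), so q² + 222q − 676579 = 0.
Discriminant: 222² + 4·676579 = 49284 + 2706316 = 2755600; √2755600 = 1660.
q = (−222 + 1660)/2 = 719, and p = q + 222 = 941.
Check: 719 · 941 = 676579.

941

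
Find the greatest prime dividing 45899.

83

45899 = 7 · 6557
6557 = 79 · 83
83 is prime.
So 45899 = 7 · 79 · 83; the largest prime factor is 83.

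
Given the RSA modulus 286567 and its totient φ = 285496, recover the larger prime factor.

φ(n) = (p−1)(q−1) = n − (p+q) + 1, so p + q = 286567 − 285496 + 1 = 1072.
p and q are the roots of t² − 1072t + 286567 = 0.
Discriminant: 1072² − 4·286567 = 1149184 − 1146268 = 2916; √2916 = 54.
q = (1072 − 54)/2 = 509, p = (1072 + 54)/2 = 563.
Check: 509 · 563 = 286567.

563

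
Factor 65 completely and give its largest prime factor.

65 = 5 · 13
13 is prime.
So 65 = 5 · 13; the largest prime factor is 13.

13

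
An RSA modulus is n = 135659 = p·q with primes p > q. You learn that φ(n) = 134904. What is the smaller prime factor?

φ(n) = (p−1)(q−1) = n − (p+q) + 1, so p + q = 135659 − 134904 + 1 = 756.
p and q are the roots of t² − 756t + 135659 = 0.
Discriminant: 756² − 4·135659 = 571536 − 542636 = 28900; √28900 = 170.
q = (756 − 170)/2 = 293, p = (756 + 170)/2 = 463.
Check: 293 · 463 = 135659.

293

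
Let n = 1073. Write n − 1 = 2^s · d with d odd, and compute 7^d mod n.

1073 − 1 = 1072 = 2^4 · 67, so d = 67.
7^1 ≡ 7 (mod 1073)
7^2 ≡ 7^2 = 49 ≡ 49 (mod 1073)
7^4 ≡ 49^2 = 2401 ≡ 255 (mod 1073)
7^8 ≡ 255^2 = 65025 ≡ 645 (mod 1073)
7^16 ≡ 645^2 = 416025 ≡ 774 (mod 1073)
7^32 ≡ 774^2 = 599076 ≡ 342 (mod 1073)
7^64 ≡ 342^2 = 116964 ≡ 7 (mod 1073)
67 = 64 + 2 + 1 in binary powers of 2.
So 7^67 ≡ 7 · 49 · 7 ≡ 255 (mod 1073).
Squaring chain: 255 → 645 → 774 → 342; never reaches −1, so base 7 is a Miller–Rabin witness that 1073 is composite.

255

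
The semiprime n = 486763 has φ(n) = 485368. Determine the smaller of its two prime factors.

677

φ(n) = (p−1)(q−1) = n − (p+q) + 1, so p + q = 486763 − 485368 + 1 = 1396.
p and q are the roots of t² − 1396t + 486763 = 0.
Discriminant: 1396² − 4·486763 = 1948816 − 1947052 = 1764; √1764 = 42.
q = (1396 − 42)/2 = 677, p = (1396 + 42)/2 = 719.
Check: 677 · 719 = 486763.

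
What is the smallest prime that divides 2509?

13

2509 is odd.
Digit sum 16, not divisible by 3.
Ends in 9: not divisible by 5.
7: 2509 = 7·358 + 3
11: 2509 = 11·228 + 1
13: 2509 = 13·193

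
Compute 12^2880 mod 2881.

12^1 ≡ 12 (mod 2881)
12^2 ≡ 12^2 = 144 ≡ 144 (mod 2881)
12^4 ≡ 144^2 = 20736 ≡ 569 (mod 2881)
12^8 ≡ 569^2 = 323761 ≡ 1089 (mod 2881)
12^16 ≡ 1089^2 = 1185921 ≡ 1830 (mod 2881)
12^32 ≡ 1830^2 = 3348900 ≡ 1178 (mod 2881)
12^64 ≡ 1178^2 = 1387684 ≡ 1923 (mod 2881)
12^128 ≡ 1923^2 = 3697929 ≡ 1606 (mod 2881)
12^256 ≡ 1606^2 = 2579236 ≡ 741 (mod 2881)
12^512 ≡ 741^2 = 549081 ≡ 1691 (mod 2881)
12^1024 ≡ 1691^2 = 2859481 ≡ 1529 (mod 2881)
12^2048 ≡ 1529^2 = 2337841 ≡ 1350 (mod 2881)
2880 = 2048 + 512 + 256 + 64 in binary powers of 2.
So 12^2880 ≡ 1350 · 1691 · 741 · 1923 ≡ 2744 (mod 2881).
Since 2744 ≠ 1, base 12 is a Fermat witness: 2881 is composite.

2744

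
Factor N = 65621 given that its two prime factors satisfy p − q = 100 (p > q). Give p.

Since p = q + 100, we have 65621 = q(q + 100), so q² + 100q − 65621 = 0.
Discriminant: 100² + 4·65621 = 10000 + 262484 = 272484; √272484 = 522.
q = (−100 + 522)/2 = 211, and p = q + 100 = 311.
Check: 211 · 311 = 65621.

311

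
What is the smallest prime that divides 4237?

19

4237 is odd.
Digit sum 16, not divisible by 3.
Ends in 7: not divisible by 5.
7: 4237 = 7·605 + 2
11: 4237 = 11·385 + 2
13: 4237 = 13·325 + 12
17: 4237 = 17·249 + 4
19: 4237 = 19·223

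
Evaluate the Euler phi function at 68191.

Factor: 68191 = 19 · 37 · 97.
φ(68191) = (19−1) · (37−1) · (97−1) = 18 · 36 · 96 = 62208.

62208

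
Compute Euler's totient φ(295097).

264960

Factor: 295097 = 11 · 139 · 193.
φ(295097) = (11−1) · (139−1) · (193−1) = 10 · 138 · 192 = 264960.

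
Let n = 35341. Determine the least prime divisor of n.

35341 is odd.
Digit sum 16, not divisible by 3.
Ends in 1: not divisible by 5.
7: 35341 = 7·5048 + 5
11: 35341 = 11·3212 + 9
13: 35341 = 13·2718 + 7
17: 35341 = 17·2078 + 15
19: 35341 = 19·1860 + 1
23: 35341 = 23·1536 + 13
29: 35341 = 29·1218 + 19
31: 35341 = 31·1140 + 1
37: 35341 = 37·955 + 6
41: 35341 = 41·861 + 40
43: 35341 = 43·821 + 38
47: 35341 = 47·751 + 44
53: 35341 = 53·666 + 43
59: 35341 = 59·599

59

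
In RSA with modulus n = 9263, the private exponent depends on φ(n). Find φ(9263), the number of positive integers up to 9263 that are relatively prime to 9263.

Factor: 9263 = 59 · 157.
φ(9263) = (59−1) · (157−1) = 58 · 156 = 9048.

9048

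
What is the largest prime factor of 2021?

2021 = 43 · 47
47 is prime.
So 2021 = 43 · 47; the largest prime factor is 47.

47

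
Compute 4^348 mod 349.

4^1 ≡ 4 (mod 349)
4^2 ≡ 4^2 = 16 ≡ 16 (mod 349)
4^4 ≡ 16^2 = 256 ≡ 256 (mod 349)
4^8 ≡ 256^2 = 65536 ≡ 273 (mod 349)
4^16 ≡ 273^2 = 74529 ≡ 192 (mod 349)
4^32 ≡ 192^2 = 36864 ≡ 219 (mod 349)
4^64 ≡ 219^2 = 47961 ≡ 148 (mod 349)
4^128 ≡ 148^2 = 21904 ≡ 266 (mod 349)
4^256 ≡ 266^2 = 70756 ≡ 258 (mod 349)
348 = 256 + 64 + 16 + 8 + 4 in binary powers of 2.
So 4^348 ≡ 258 · 148 · 192 · 273 · 256 ≡ 1 (mod 349).
Since the result is 1, base 4 gives no evidence that 349 is composite.

1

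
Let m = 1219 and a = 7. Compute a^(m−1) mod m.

7^1 ≡ 7 (mod 1219)
7^2 ≡ 7^2 = 49 ≡ 49 (mod 1219)
7^4 ≡ 49^2 = 2401 ≡ 1182 (mod 1219)
7^8 ≡ 1182^2 = 1397124 ≡ 150 (mod 1219)
7^16 ≡ 150^2 = 22500 ≡ 558 (mod 1219)
7^32 ≡ 558^2 = 311364 ≡ 519 (mod 1219)
7^64 ≡ 519^2 = 269361 ≡ 1181 (mod 1219)
7^128 ≡ 1181^2 = 1394761 ≡ 225 (mod 1219)
7^256 ≡ 225^2 = 50625 ≡ 646 (mod 1219)
7^512 ≡ 646^2 = 417316 ≡ 418 (mod 1219)
7^1024 ≡ 418^2 = 174724 ≡ 407 (mod 1219)
1218 = 1024 + 128 + 64 + 2 in binary powers of 2.
So 7^1218 ≡ 407 · 225 · 1181 · 49 ≡ 1070 (mod 1219).
Since 1070 ≠ 1, base 7 is a Fermat witness: 1219 is composite.

1070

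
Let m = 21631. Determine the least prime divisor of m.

21631 is odd.
Digit sum 13, not divisible by 3.
Ends in 1: not divisible by 5.
7: 21631 = 7·3090 + 1
11: 21631 = 11·1966 + 5
13: 21631 = 13·1663 + 12
17: 21631 = 17·1272 + 7
19: 21631 = 19·1138 + 9
23: 21631 = 23·940 + 11
29: 21631 = 29·745 + 26
31: 21631 = 31·697 + 24
37: 21631 = 37·584 + 23
41: 21631 = 41·527 + 24
43: 21631 = 43·503 + 2
47: 21631 = 47·460 + 11
53: 21631 = 53·408 + 7
59: 21631 = 59·366 + 37
61: 21631 = 61·354 + 37
67: 21631 = 67·322 + 57
71: 21631 = 71·304 + 47
73: 21631 = 73·296 + 23
79: 21631 = 79·273 + 64
83: 21631 = 83·260 + 51
89: 21631 = 89·243 + 4
97: 21631 = 97·223

97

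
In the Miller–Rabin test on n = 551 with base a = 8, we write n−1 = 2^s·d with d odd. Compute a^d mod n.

449

551 − 1 = 550 = 2^1 · 275, so d = 275.
8^1 ≡ 8 (mod 551)
8^2 ≡ 8^2 = 64 ≡ 64 (mod 551)
8^4 ≡ 64^2 = 4096 ≡ 239 (mod 551)
8^8 ≡ 239^2 = 57121 ≡ 368 (mod 551)
8^16 ≡ 368^2 = 135424 ≡ 429 (mod 551)
8^32 ≡ 429^2 = 184041 ≡ 7 (mod 551)
8^64 ≡ 7^2 = 49 ≡ 49 (mod 551)
8^128 ≡ 49^2 = 2401 ≡ 197 (mod 551)
8^256 ≡ 197^2 = 38809 ≡ 239 (mod 551)
275 = 256 + 16 + 2 + 1 in binary powers of 2.
So 8^275 ≡ 239 · 429 · 64 · 8 ≡ 449 (mod 551).
Squaring chain: 449; never reaches −1, so base 8 is a Miller–Rabin witness that 551 is composite.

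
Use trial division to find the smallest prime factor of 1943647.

1943647 is odd.
Digit sum 34, not divisible by 3.
Ends in 7: not divisible by 5.
7: 1943647 = 7·277663 + 6
11: 1943647 = 11·176695 + 2
13: 1943647 = 13·149511 + 4
17: 1943647 = 17·114332 + 3
19: 1943647 = 19·102297 + 4
23: 1943647 = 23·84506 + 9
29: 1943647 = 29·67022 + 9
31: 1943647 = 31·62698 + 9
37: 1943647 = 37·52531

37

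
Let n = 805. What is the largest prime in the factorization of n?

805 = 5 · 161
161 = 7 · 23
23 is prime.
So 805 = 5 · 7 · 23; the largest prime factor is 23.

23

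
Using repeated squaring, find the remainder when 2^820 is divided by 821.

2^1 ≡ 2 (mod 821)
2^2 ≡ 2^2 = 4 ≡ 4 (mod 821)
2^4 ≡ 4^2 = 16 ≡ 16 (mod 821)
2^8 ≡ 16^2 = 256 ≡ 256 (mod 821)
2^16 ≡ 256^2 = 65536 ≡ 677 (mod 821)
2^32 ≡ 677^2 = 458329 ≡ 211 (mod 821)
2^64 ≡ 211^2 = 44521 ≡ 187 (mod 821)
2^128 ≡ 187^2 = 34969 ≡ 487 (mod 821)
2^256 ≡ 487^2 = 237169 ≡ 721 (mod 821)
2^512 ≡ 721^2 = 519841 ≡ 148 (mod 821)
820 = 512 + 256 + 32 + 16 + 4 in binary powers of 2.
So 2^820 ≡ 148 · 721 · 211 · 677 · 16 ≡ 1 (mod 821).
Since the result is 1, base 2 gives no evidence that 821 is composite.

1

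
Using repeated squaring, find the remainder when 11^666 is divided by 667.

216

11^1 ≡ 11 (mod 667)
11^2 ≡ 11^2 = 121 ≡ 121 (mod 667)
11^4 ≡ 121^2 = 14641 ≡ 634 (mod 667)
11^8 ≡ 634^2 = 401956 ≡ 422 (mod 667)
11^16 ≡ 422^2 = 178084 ≡ 662 (mod 667)
11^32 ≡ 662^2 = 438244 ≡ 25 (mod 667)
11^64 ≡ 25^2 = 625 ≡ 625 (mod 667)
11^128 ≡ 625^2 = 390625 ≡ 430 (mod 667)
11^256 ≡ 430^2 = 184900 ≡ 141 (mod 667)
11^512 ≡ 141^2 = 19881 ≡ 538 (mod 667)
666 = 512 + 128 + 16 + 8 + 2 in binary powers of 2.
So 11^666 ≡ 538 · 430 · 662 · 422 · 121 ≡ 216 (mod 667).
Since 216 ≠ 1, base 11 is a Fermat witness: 667 is composite.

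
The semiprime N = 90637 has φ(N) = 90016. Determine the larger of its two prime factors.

389

φ(n) = (p−1)(q−1) = n − (p+q) + 1, so p + q = 90637 − 90016 + 1 = 622.
p and q are the roots of t² − 622t + 90637 = 0.
Discriminant: 622² − 4·90637 = 386884 − 362548 = 24336; √24336 = 156.
q = (622 − 156)/2 = 233, p = (622 + 156)/2 = 389.
Check: 233 · 389 = 90637.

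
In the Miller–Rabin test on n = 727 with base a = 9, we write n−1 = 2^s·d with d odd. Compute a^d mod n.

727 − 1 = 726 = 2^1 · 363, so d = 363.
9^1 ≡ 9 (mod 727)
9^2 ≡ 9^2 = 81 ≡ 81 (mod 727)
9^4 ≡ 81^2 = 6561 ≡ 18 (mod 727)
9^8 ≡ 18^2 = 324 ≡ 324 (mod 727)
9^16 ≡ 324^2 = 104976 ≡ 288 (mod 727)
9^32 ≡ 288^2 = 82944 ≡ 66 (mod 727)
9^64 ≡ 66^2 = 4356 ≡ 721 (mod 727)
9^128 ≡ 721^2 = 519841 ≡ 36 (mod 727)
9^256 ≡ 36^2 = 1296 ≡ 569 (mod 727)
363 = 256 + 64 + 32 + 8 + 2 + 1 in binary powers of 2.
So 9^363 ≡ 569 · 721 · 66 · 324 · 81 · 9 ≡ 1 (mod 727).
Since 9^d ≡ 1 (mod 727), base 9 does not prove 727 composite.

1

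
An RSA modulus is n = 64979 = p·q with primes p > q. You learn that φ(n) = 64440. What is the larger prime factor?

359

φ(n) = (p−1)(q−1) = n − (p+q) + 1, so p + q = 64979 − 64440 + 1 = 540.
p and q are the roots of t² − 540t + 64979 = 0.
Discriminant: 540² − 4·64979 = 291600 − 259916 = 31684; √31684 = 178.
q = (540 − 178)/2 = 181, p = (540 + 178)/2 = 359.
Check: 181 · 359 = 64979.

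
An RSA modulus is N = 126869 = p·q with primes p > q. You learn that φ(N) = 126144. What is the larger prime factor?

φ(n) = (p−1)(q−1) = n − (p+q) + 1, so p + q = 126869 − 126144 + 1 = 726.
p and q are the roots of t² − 726t + 126869 = 0.
Discriminant: 726² − 4·126869 = 527076 − 507476 = 19600; √19600 = 140.
q = (726 − 140)/2 = 293, p = (726 + 140)/2 = 433.
Check: 293 · 433 = 126869.

433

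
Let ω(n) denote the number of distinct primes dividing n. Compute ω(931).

931 = 7^2 · 19
931 = 7^2 · 19, which has 2 distinct prime factors.

2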